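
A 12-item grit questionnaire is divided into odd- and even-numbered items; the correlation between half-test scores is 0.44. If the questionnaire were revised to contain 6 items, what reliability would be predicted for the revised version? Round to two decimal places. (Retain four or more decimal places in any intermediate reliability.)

0.44

Spearman-Brown correction (n = 2): r_full = 2·0.44/(1 + 0.44) = 0.6111
Then adjust to 6 items: n = 6/12 = 0.5000
r_new = n·r_full / (1 + (n − 1)·r_full) = 0.3055 / 0.6945 ≈ 0.4399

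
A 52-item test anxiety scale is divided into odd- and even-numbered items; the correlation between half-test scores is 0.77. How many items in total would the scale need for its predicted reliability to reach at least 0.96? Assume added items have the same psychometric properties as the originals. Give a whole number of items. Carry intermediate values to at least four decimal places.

Corrected full-test reliability: r_full = 2 × 0.77 / (1 + 0.77) ≈ 0.8701
n = r_tgt(1 − r_full) / [r_full(1 − r_tgt)] = 0.96 × 0.1299 / (0.8701 × 0.04) ≈ 3.5830
Required items = 3.5830 × 52 = 186.32, so 187 items.

187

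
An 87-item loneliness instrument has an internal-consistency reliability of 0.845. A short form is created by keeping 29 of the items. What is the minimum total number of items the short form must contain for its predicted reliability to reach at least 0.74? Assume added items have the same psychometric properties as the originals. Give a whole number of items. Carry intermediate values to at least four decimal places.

46

Short-form reliability: n = 29/87 = 0.3333; r_29 = n·r/(1+(n−1)r) ≈ 0.6450
Length factor from the short form to reach 0.74: n' = 0.74(1 − 0.6450) / [0.6450(1 − 0.74)] ≈ 1.5665
Total items = 1.5665 × 29 = 45.43, rounded up to 46.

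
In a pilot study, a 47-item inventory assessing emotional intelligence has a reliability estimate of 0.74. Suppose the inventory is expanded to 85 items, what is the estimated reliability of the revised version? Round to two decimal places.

0.84

n = 85/47 = 1.8085
Spearman-Brown: r_new = n·r / (1 + (n − 1)·r)
r_new = 1.8085·0.74 / [1 + (1.8085 − 1)·0.74]
     = 1.3383 / 1.5983 = 0.8373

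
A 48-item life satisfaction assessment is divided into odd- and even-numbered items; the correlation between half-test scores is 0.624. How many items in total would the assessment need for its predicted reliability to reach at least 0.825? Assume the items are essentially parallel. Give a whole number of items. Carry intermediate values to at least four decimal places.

69

Corrected full-test reliability: r_full = 2 × 0.624 / (1 + 0.624) ≈ 0.7685
Solve Spearman-Brown for n: n = 0.825(1 − 0.7685) / [0.7685(1 − 0.825)] = 1.4201
Required items = 1.4201 × 48 = 68.16, so 69 items.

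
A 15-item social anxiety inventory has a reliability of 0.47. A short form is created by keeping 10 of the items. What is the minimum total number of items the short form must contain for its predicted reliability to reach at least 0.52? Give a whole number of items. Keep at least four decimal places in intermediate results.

19

First, r for the 10-item form: n = 10/15 = 0.6667, so r_10 = 0.6667·0.47/(1 + (0.6667 − 1)·0.47) = 0.3716
Then solve for n' with r_old = 0.3716, r_target = 0.52: n' = 0.52(1 − 0.3716)/[0.3716(1 − 0.52)] = 1.8320
Total items = 1.8320 × 10 = 18.32, rounded up to 19.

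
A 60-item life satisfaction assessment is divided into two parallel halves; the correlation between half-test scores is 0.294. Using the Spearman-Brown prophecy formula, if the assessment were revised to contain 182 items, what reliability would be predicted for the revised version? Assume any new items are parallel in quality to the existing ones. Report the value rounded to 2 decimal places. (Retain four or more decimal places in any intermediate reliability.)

Spearman-Brown correction (n = 2): r_full = 2·0.294/(1 + 0.294) = 0.4544
Length factor from 60 to 182 items: n = 182/60 = 3.0333
r_new = n·r_full / (1 + (n − 1)·r_full) = 1.3783 / 1.9239 ≈ 0.7164

0.72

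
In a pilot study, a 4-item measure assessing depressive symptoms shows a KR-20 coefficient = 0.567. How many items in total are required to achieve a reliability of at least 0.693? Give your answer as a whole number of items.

n = [0.693 × 0.433] / [0.567 × 0.307]
  = 0.300069 / 0.174069 = 1.7239
So the test needs 1.7239 × 4 ≈ 6.90 items; rounding up, 7.

7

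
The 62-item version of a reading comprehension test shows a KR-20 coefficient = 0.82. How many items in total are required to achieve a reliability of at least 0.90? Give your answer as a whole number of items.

123

Invert Spearman-Brown to solve for n:
n = r_target (1 − r_old) / [ r_old (1 − r_target) ]
n = [0.90 × 0.18] / [0.82 × 0.10]
n = 0.1620 / 0.0820 ≈ 1.9756
1.9756 × 62 = 122.49 → 123 items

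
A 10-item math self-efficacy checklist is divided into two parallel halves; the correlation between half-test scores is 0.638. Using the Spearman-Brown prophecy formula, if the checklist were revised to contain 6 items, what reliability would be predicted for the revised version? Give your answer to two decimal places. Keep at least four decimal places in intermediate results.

Full-test reliability from the split-half r: r_full = 2(0.638)/(1 + 0.638) = 0.7790
Length factor from 10 to 6 items: n = 6/10 = 0.6000
r_new = n·r_full / (1 + (n − 1)·r_full) = 0.4674 / 0.6884 ≈ 0.6790

0.68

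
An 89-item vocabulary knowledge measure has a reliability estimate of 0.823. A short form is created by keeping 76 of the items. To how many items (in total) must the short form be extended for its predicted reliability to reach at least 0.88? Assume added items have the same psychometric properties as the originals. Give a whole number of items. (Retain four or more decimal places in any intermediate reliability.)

141

Short-form reliability: n = 76/89 = 0.8539; r_76 = n·r/(1+(n−1)r) ≈ 0.7988
Then solve for n' with r_old = 0.7988, r_target = 0.88: n' = 0.88(1 − 0.7988)/[0.7988(1 − 0.88)] = 1.8471
Items = 1.8471 × 76 ≈ 140.38 → 141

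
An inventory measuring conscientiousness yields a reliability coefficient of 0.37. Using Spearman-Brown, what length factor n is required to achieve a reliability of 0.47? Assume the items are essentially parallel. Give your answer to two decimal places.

1.51

Rearranging the Spearman-Brown formula for n,
n = r_target (1 − r_old) / [ r_old (1 − r_target) ]
n = 0.47 × (1 − 0.37) / [ 0.37 × (1 − 0.47) ]
n = 0.2961 / 0.1961 ≈ 1.5099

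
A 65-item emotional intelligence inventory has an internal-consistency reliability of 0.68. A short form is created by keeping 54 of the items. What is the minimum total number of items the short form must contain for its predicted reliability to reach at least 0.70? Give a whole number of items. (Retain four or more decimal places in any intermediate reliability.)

Short-form reliability: n = 54/65 = 0.8308; r_54 = n·r/(1+(n−1)r) ≈ 0.6384
Length factor from the short form to reach 0.70: n' = 0.70(1 − 0.6384) / [0.6384(1 − 0.70)] ≈ 1.3216
Total items = 1.3216 × 54 = 71.37, rounded up to 72.

72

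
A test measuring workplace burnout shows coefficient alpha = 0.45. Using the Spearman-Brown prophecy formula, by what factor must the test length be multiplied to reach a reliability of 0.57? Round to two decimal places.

1.62

Invert Spearman-Brown to solve for n:
n = r_target (1 − r_old) / [ r_old (1 − r_target) ]
n = 0.57(1 − 0.45) / [0.45(1 − 0.57)]
n = 0.3135 / 0.1935 ≈ 1.6202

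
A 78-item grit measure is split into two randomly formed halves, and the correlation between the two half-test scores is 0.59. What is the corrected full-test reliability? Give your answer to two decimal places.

0.74

Each half is half the length of the full test, so the full test is n = 2 times a half.
r_full = 2(0.59) / (1 + 0.59)
       = 1.1800 / 1.5900 = 0.7421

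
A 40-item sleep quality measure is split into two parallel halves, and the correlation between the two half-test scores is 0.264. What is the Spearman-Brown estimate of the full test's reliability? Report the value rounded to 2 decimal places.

r_full = 2(0.264) / (1 + 0.264)
r_full = 0.5280 / 1.2640 ≈ 0.4177

0.42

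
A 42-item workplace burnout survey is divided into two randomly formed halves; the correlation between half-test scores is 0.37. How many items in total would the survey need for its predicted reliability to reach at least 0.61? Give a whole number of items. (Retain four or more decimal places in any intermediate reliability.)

56

r_full = 2(0.37)/(1 + 0.37) = 0.5401
Solve Spearman-Brown for n: n = 0.61(1 − 0.5401) / [0.5401(1 − 0.61)] = 1.3318
Required items = 1.3318 × 42 = 55.94, so 56 items.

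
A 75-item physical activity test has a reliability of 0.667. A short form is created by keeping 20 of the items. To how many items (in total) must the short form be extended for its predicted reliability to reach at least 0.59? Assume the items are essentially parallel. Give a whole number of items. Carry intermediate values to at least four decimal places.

First, r for the 20-item form: n = 20/75 = 0.2667, so r_20 = 0.2667·0.667/(1 + (0.2667 − 1)·0.667) = 0.3482
Length factor from the short form to reach 0.59: n' = 0.59(1 − 0.3482) / [0.3482(1 − 0.59)] ≈ 2.6937
Total items = 2.6937 × 20 = 53.87, rounded up to 54.

54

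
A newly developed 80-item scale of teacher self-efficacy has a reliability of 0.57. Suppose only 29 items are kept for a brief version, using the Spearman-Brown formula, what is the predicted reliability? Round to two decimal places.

Length ratio n = 29/80 = 0.3625
r_new = (0.3625 × 0.57) / (1 + (0.3625 − 1) × 0.57)
r_new = 0.2066 / 0.6366 ≈ 0.3245

0.32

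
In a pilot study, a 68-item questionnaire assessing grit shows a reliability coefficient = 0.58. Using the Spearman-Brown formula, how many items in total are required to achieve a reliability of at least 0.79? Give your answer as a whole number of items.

n = [0.79 × 0.42] / [0.58 × 0.21]
  = 0.3318 / 0.1218 = 2.7241
So the test needs 2.7241 × 68 ≈ 185.24 items; rounding up, 186.

186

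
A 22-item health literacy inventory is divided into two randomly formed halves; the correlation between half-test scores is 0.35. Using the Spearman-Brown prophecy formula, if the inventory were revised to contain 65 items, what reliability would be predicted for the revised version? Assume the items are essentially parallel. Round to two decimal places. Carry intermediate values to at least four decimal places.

Spearman-Brown correction (n = 2): r_full = 2·0.35/(1 + 0.35) = 0.5185
Then adjust to 65 items: n = 65/22 = 2.9545
r_new = n·r_full / (1 + (n − 1)·r_full) = 1.5319 / 2.0134 ≈ 0.7609

0.76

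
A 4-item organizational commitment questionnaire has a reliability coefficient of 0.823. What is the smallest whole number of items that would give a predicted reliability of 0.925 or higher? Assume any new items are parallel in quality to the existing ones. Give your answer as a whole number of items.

Spearman-Brown solved for the length factor n:
n = r*(1 − r) / [ r (1 − r*) ]
n = [0.925 × 0.177] / [0.823 × 0.075]
  = 0.163725 / 0.061725 = 2.6525
So the test needs 2.6525 × 4 ≈ 10.61 items; rounding up, 11.

11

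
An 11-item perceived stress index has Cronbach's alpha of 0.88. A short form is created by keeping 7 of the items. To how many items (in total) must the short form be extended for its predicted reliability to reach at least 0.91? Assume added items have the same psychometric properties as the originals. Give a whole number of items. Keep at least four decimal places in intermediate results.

16

Short-form reliability: n = 7/11 = 0.6364; r_7 = n·r/(1+(n−1)r) ≈ 0.8235
Length factor from the short form to reach 0.91: n' = 0.91(1 − 0.8235) / [0.8235(1 − 0.91)] ≈ 2.1671
Total items = 2.1671 × 7 = 15.17, rounded up to 16.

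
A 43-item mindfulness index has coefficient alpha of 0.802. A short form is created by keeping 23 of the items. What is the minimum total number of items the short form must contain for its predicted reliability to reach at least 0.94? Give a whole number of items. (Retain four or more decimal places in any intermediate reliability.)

Short-form reliability: n = 23/43 = 0.5349; r_23 = n·r/(1+(n−1)r) ≈ 0.6842
Then solve for n' with r_old = 0.6842, r_target = 0.94: n' = 0.94(1 − 0.6842)/[0.6842(1 − 0.94)] = 7.2311
Items = 7.2311 × 23 ≈ 166.32 → 167

167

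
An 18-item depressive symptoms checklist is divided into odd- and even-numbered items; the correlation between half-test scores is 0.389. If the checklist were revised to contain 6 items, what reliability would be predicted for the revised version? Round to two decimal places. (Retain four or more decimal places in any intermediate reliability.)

0.30

First correct the split-half correlation to full-test reliability: r_full = 2 × 0.389 / (1 + 0.389) ≈ 0.5601
Then adjust to 6 items: n = 6/18 = 0.3333
r_new = n·r_full / (1 + (n − 1)·r_full) = 0.1867 / 0.6266 ≈ 0.2980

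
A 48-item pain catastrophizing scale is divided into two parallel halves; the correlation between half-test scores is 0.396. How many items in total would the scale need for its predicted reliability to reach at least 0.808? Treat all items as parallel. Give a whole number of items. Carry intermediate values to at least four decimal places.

Corrected full-test reliability: r_full = 2 × 0.396 / (1 + 0.396) ≈ 0.5673
Solve Spearman-Brown for n: n = 0.808(1 − 0.5673) / [0.5673(1 − 0.808)] = 3.2098
Items = 3.2098 × 48 ≈ 154.07 → 155

155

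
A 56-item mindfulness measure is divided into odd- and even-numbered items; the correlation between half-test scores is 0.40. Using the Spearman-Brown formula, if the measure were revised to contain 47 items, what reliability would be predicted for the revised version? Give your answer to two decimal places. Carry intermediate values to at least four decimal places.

Full-test reliability from the split-half r: r_full = 2(0.40)/(1 + 0.40) = 0.5714
Length factor from 56 to 47 items: n = 47/56 = 0.8393
r_new = n·r_full / (1 + (n − 1)·r_full) = 0.4796 / 0.9082 ≈ 0.5281

0.53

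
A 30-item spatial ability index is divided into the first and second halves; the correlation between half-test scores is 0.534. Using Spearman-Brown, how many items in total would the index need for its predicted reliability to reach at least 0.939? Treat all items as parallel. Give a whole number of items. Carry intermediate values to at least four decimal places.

202

Corrected full-test reliability: r_full = 2 × 0.534 / (1 + 0.534) ≈ 0.6962
n = r_tgt(1 − r_full) / [r_full(1 − r_tgt)] = 0.939 × 0.3038 / (0.6962 × 0.061) ≈ 6.7172
Items = 6.7172 × 30 ≈ 201.52 → 202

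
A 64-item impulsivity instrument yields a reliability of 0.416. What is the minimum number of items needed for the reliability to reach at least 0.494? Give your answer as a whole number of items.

88

n = 0.494 × (1 − 0.416) / [ 0.416 × (1 − 0.494) ]
  = 0.288496 / 0.210496 = 1.3706
1.3706 × 64 = 87.72 → 88 items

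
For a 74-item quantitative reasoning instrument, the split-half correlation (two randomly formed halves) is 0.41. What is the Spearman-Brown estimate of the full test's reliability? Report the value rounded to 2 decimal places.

The full test is twice the length of either half (n = 2).
r_full = 2(0.41) / (1 + 0.41)
r_full = 0.8200 / 1.4100 ≈ 0.5816

0.58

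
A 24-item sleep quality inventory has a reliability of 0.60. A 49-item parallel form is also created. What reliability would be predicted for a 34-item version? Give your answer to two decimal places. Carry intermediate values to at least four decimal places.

Only the ratio of lengths matters: n = 34/24 = 1.4167
r_{34} = n·r / (1 + (n − 1)·r) = 0.8500 / 1.2500 ≈ 0.6800

0.68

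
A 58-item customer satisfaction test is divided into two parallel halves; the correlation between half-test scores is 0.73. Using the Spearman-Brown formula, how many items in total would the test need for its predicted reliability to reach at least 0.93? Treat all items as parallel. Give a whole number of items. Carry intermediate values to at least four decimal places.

143

Corrected full-test reliability: r_full = 2 × 0.73 / (1 + 0.73) ≈ 0.8439
n = r_tgt(1 − r_full) / [r_full(1 − r_tgt)] = 0.93 × 0.1561 / (0.8439 × 0.07) ≈ 2.4575
Required items = 2.4575 × 58 = 142.53, so 143 items.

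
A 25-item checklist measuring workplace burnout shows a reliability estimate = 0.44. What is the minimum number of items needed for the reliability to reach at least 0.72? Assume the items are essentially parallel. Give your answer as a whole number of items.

n = 0.72(1 − 0.44) / [0.44(1 − 0.72)]
  = 0.4032 / 0.1232 = 3.2727
3.2727 × 25 = 81.82 → 82 items

82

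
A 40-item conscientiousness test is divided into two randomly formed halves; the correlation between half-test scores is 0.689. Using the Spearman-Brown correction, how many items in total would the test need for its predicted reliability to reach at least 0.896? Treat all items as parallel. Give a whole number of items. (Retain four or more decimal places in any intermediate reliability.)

78

r_full = 2(0.689)/(1 + 0.689) = 0.8159
n = r_tgt(1 − r_full) / [r_full(1 − r_tgt)] = 0.896 × 0.1841 / (0.8159 × 0.104) ≈ 1.9440
Items = 1.9440 × 40 ≈ 77.76 → 78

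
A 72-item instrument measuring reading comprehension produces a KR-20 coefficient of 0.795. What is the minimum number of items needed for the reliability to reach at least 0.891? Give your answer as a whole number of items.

Spearman-Brown solved for the length factor n:
n = r_target (1 − r_old) / [ r_old (1 − r_target) ]
n = 0.891 × (1 − 0.795) / [ 0.795 × (1 − 0.891) ]
  = 0.182655 / 0.086655 = 2.1078
Items needed = n × 72 = 2.1078 × 72 ≈ 151.76 → round up to 152

152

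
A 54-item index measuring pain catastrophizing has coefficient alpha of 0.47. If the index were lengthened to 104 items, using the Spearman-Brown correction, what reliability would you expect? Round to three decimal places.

n = 104/54 = 1.9259
Apply the Spearman-Brown prophecy formula, r' = nr / [1 + (n − 1)r]:
r_new = 1.9259·0.47 / [1 + (1.9259 − 1)·0.47]
r_new = 0.9052 / 1.4352 ≈ 0.6307

0.631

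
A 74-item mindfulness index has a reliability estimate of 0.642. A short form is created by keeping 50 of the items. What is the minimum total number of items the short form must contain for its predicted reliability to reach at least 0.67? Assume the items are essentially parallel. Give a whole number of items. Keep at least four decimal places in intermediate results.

84

First, r for the 50-item form: n = 50/74 = 0.6757, so r_50 = 0.6757·0.642/(1 + (0.6757 − 1)·0.642) = 0.5479
Length factor from the short form to reach 0.67: n' = 0.67(1 − 0.5479) / [0.5479(1 − 0.67)] ≈ 1.6753
Total items = 1.6753 × 50 = 83.77, rounded up to 84.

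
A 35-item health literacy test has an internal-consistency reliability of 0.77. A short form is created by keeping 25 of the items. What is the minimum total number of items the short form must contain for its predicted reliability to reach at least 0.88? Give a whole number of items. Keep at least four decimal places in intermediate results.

77

First, r for the 25-item form: n = 25/35 = 0.7143, so r_25 = 0.7143·0.77/(1 + (0.7143 − 1)·0.77) = 0.7051
Then solve for n' with r_old = 0.7051, r_target = 0.88: n' = 0.88(1 − 0.7051)/[0.7051(1 − 0.88)] = 3.0671
Total items = 3.0671 × 25 = 76.68, rounded up to 77.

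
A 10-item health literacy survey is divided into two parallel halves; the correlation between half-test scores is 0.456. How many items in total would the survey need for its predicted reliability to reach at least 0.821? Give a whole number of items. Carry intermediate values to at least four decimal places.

28

Corrected full-test reliability: r_full = 2 × 0.456 / (1 + 0.456) ≈ 0.6264
Solve Spearman-Brown for n: n = 0.821(1 − 0.6264) / [0.6264(1 − 0.821)] = 2.7356
Required items = 2.7356 × 10 = 27.36, so 28 items.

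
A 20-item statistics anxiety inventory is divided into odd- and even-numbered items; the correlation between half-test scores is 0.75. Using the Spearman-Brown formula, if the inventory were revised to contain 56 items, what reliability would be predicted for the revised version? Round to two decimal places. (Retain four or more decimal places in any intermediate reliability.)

0.94

First correct the split-half correlation to full-test reliability: r_full = 2 × 0.75 / (1 + 0.75) ≈ 0.8571
Then adjust to 56 items: n = 56/20 = 2.8000
r_new = n·r_full / (1 + (n − 1)·r_full) = 2.3999 / 2.5428 ≈ 0.9438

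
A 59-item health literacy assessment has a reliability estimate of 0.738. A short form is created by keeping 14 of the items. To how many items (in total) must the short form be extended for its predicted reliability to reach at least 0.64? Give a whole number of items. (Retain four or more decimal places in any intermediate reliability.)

38

Short-form reliability: n = 14/59 = 0.2373; r_14 = n·r/(1+(n−1)r) ≈ 0.4006
Then solve for n' with r_old = 0.4006, r_target = 0.64: n' = 0.64(1 − 0.4006)/[0.4006(1 − 0.64)] = 2.6600
Total items = 2.6600 × 14 = 37.24, rounded up to 38.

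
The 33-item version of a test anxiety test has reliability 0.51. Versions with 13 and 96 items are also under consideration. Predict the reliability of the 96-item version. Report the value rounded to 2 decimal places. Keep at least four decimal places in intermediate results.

0.75

Only the ratio of lengths matters: n = 96/33 = 2.9091
r_{96} = n·r / (1 + (n − 1)·r) = 1.4836 / 1.9736 ≈ 0.7517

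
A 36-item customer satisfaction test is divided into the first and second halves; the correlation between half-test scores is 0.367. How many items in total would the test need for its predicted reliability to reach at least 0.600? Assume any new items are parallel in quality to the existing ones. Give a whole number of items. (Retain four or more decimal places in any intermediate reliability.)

Corrected full-test reliability: r_full = 2 × 0.367 / (1 + 0.367) ≈ 0.5369
n = r_tgt(1 − r_full) / [r_full(1 − r_tgt)] = 0.600 × 0.4631 / (0.5369 × 0.400) ≈ 1.2938
Items = 1.2938 × 36 ≈ 46.58 → 47

47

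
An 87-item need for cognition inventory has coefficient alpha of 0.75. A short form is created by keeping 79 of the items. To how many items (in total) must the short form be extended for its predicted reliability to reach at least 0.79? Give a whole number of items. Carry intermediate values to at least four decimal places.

110

Short-form reliability: n = 79/87 = 0.9080; r_79 = n·r/(1+(n−1)r) ≈ 0.7315
Then solve for n' with r_old = 0.7315, r_target = 0.79: n' = 0.79(1 − 0.7315)/[0.7315(1 − 0.79)] = 1.3808
Items = 1.3808 × 79 ≈ 109.08 → 110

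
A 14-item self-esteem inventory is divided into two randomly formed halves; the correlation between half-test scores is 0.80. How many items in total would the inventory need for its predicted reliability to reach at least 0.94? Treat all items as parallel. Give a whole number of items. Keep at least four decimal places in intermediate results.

28

r_full = 2(0.80)/(1 + 0.80) = 0.8889
Solve Spearman-Brown for n: n = 0.94(1 − 0.8889) / [0.8889(1 − 0.94)] = 1.9581
Required items = 1.9581 × 14 = 27.41, so 28 items.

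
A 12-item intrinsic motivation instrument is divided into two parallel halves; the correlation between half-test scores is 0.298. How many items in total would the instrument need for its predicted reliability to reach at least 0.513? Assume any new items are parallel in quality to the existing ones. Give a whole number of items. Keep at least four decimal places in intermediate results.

15

r_full = 2(0.298)/(1 + 0.298) = 0.4592
Solve Spearman-Brown for n: n = 0.513(1 − 0.4592) / [0.4592(1 − 0.513)] = 1.2406
Required items = 1.2406 × 12 = 14.89, so 15 items.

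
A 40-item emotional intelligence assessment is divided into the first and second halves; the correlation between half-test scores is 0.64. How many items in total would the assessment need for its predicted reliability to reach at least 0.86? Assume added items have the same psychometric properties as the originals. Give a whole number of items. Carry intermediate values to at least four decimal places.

70

Corrected full-test reliability: r_full = 2 × 0.64 / (1 + 0.64) ≈ 0.7805
n = r_tgt(1 − r_full) / [r_full(1 − r_tgt)] = 0.86 × 0.2195 / (0.7805 × 0.14) ≈ 1.7276
Items = 1.7276 × 40 ≈ 69.10 → 70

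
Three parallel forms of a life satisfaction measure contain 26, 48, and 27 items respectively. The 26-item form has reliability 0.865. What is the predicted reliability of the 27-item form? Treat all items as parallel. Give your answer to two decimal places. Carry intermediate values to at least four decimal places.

Only the ratio of lengths matters: n = 27/26 = 1.0385
r_{27} = n·r / (1 + (n − 1)·r) = 0.8983 / 1.0333 ≈ 0.8694

0.87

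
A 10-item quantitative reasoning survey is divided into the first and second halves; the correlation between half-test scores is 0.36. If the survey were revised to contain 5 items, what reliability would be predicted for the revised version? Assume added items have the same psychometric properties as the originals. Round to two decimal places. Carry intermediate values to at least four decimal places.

0.36

First correct the split-half correlation to full-test reliability: r_full = 2 × 0.36 / (1 + 0.36) ≈ 0.5294
Length factor from 10 to 5 items: n = 5/10 = 0.5000
r_new = n·r_full / (1 + (n − 1)·r_full) = 0.2647 / 0.7353 ≈ 0.3600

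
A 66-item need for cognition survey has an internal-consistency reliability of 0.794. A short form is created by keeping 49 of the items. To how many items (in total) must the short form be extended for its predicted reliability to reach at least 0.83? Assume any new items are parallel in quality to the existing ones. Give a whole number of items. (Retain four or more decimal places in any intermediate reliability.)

84

Short-form reliability: n = 49/66 = 0.7424; r_49 = n·r/(1+(n−1)r) ≈ 0.7410
Length factor from the short form to reach 0.83: n' = 0.83(1 − 0.7410) / [0.7410(1 − 0.83)] ≈ 1.7065
Items = 1.7065 × 49 ≈ 83.62 → 84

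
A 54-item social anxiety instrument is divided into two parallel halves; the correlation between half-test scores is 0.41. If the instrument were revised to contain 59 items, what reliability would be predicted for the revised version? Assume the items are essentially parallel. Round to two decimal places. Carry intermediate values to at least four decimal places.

0.60

First correct the split-half correlation to full-test reliability: r_full = 2 × 0.41 / (1 + 0.41) ≈ 0.5816
Length factor from 54 to 59 items: n = 59/54 = 1.0926
r_new = n·r_full / (1 + (n − 1)·r_full) = 0.6355 / 1.0539 ≈ 0.6030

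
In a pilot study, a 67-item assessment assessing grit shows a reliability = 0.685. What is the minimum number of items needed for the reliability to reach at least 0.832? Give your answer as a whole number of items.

153

n = [0.832 × 0.315] / [0.685 × 0.168]
  = 0.262080 / 0.115080 = 2.2774
2.2774 × 67 = 152.59 → 153 items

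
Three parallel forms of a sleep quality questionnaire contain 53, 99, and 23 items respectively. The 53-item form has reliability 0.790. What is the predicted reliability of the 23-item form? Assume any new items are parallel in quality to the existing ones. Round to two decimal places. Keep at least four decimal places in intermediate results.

0.62

The 99-item form is not needed; work directly from the 53-item form with n = 23/53 = 0.4340.
r_{23} = n·r / (1 + (n − 1)·r) = 0.3429 / 0.5529 ≈ 0.6202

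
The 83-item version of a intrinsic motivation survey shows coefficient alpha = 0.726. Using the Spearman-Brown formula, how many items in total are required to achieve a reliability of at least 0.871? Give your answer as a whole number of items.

Rearranging the Spearman-Brown formula for n,
n = r*(1 − r) / [ r (1 − r*) ]
n = [0.871 × 0.274] / [0.726 × 0.129]
  = 0.238654 / 0.093654 = 2.5483
Items needed = n × 83 = 2.5483 × 83 ≈ 211.51 → round up to 212

212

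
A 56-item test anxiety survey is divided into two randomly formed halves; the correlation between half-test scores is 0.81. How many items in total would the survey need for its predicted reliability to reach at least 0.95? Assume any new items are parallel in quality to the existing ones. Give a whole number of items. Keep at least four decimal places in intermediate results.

125

r_full = 2(0.81)/(1 + 0.81) = 0.8950
Solve Spearman-Brown for n: n = 0.95(1 − 0.8950) / [0.8950(1 − 0.95)] = 2.2291
Required items = 2.2291 × 56 = 124.83, so 125 items.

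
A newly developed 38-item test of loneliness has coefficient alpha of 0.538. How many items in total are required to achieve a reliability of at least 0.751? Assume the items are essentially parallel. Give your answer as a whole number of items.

Rearranging the Spearman-Brown formula for n,
n = r_target (1 − r_old) / [ r_old (1 − r_target) ]
n = 0.751 × (1 − 0.538) / [ 0.538 × (1 − 0.751) ]
  = 0.346962 / 0.133962 = 2.5900
Items needed = n × 38 = 2.5900 × 38 ≈ 98.42 → round up to 99

99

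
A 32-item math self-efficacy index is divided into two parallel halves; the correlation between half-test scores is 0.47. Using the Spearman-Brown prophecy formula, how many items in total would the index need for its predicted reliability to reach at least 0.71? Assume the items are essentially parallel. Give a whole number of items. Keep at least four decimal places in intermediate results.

45

Corrected full-test reliability: r_full = 2 × 0.47 / (1 + 0.47) ≈ 0.6395
Solve Spearman-Brown for n: n = 0.71(1 − 0.6395) / [0.6395(1 − 0.71)] = 1.3801
Required items = 1.3801 × 32 = 44.16, so 45 items.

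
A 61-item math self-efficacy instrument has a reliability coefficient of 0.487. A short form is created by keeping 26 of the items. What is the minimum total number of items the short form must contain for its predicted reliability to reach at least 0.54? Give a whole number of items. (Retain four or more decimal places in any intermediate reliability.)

Short-form reliability: n = 26/61 = 0.4262; r_26 = n·r/(1+(n−1)r) ≈ 0.2881
Length factor from the short form to reach 0.54: n' = 0.54(1 − 0.2881) / [0.2881(1 − 0.54)] ≈ 2.9008
Items = 2.9008 × 26 ≈ 75.42 → 76

76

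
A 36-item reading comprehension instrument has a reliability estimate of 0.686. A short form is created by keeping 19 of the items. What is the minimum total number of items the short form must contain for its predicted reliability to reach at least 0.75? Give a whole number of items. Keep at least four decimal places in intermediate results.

50

First, r for the 19-item form: n = 19/36 = 0.5278, so r_19 = 0.5278·0.686/(1 + (0.5278 − 1)·0.686) = 0.5356
Then solve for n' with r_old = 0.5356, r_target = 0.75: n' = 0.75(1 − 0.5356)/[0.5356(1 − 0.75)] = 2.6012
Items = 2.6012 × 19 ≈ 49.42 → 50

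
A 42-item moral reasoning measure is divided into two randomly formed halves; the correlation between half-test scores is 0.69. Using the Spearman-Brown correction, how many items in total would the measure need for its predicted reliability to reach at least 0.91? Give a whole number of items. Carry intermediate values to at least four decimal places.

Corrected full-test reliability: r_full = 2 × 0.69 / (1 + 0.69) ≈ 0.8166
n = r_tgt(1 − r_full) / [r_full(1 − r_tgt)] = 0.91 × 0.1834 / (0.8166 × 0.09) ≈ 2.2709
Required items = 2.2709 × 42 = 95.38, so 96 items.

96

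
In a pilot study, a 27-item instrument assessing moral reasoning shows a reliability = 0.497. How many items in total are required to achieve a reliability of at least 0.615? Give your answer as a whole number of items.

44

Spearman-Brown solved for the length factor n:
n = r_target (1 − r_old) / [ r_old (1 − r_target) ]
n = 0.615 × (1 − 0.497) / [ 0.497 × (1 − 0.615) ]
  = 0.309345 / 0.191345 = 1.6167
1.6167 × 27 = 43.65 → 44 items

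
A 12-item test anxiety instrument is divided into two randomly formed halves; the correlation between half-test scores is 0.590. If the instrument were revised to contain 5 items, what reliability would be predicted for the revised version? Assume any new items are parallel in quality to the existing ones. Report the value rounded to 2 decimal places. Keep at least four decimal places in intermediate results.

0.55

Spearman-Brown correction (n = 2): r_full = 2·0.590/(1 + 0.590) = 0.7421
Length factor from 12 to 5 items: n = 5/12 = 0.4167
r_new = n·r_full / (1 + (n − 1)·r_full) = 0.3092 / 0.5671 ≈ 0.5452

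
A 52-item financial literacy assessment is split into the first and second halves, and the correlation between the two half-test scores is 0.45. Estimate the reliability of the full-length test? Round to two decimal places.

0.62

The full test is twice the length of either half (n = 2).
r_full = 2r_hh / (1 + r_hh) = 2 × 0.45 / (1 + 0.45)
r_full = 0.9000 / 1.4500 ≈ 0.6207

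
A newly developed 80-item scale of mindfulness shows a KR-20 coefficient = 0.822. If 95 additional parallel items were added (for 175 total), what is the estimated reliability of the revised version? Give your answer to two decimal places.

0.91

The new length is 175/80 = 2.1875 times the old.
r_new = 2.1875·0.822 / [1 + (2.1875 − 1)·0.822]
     = 1.7981 / 1.9761 = 0.9099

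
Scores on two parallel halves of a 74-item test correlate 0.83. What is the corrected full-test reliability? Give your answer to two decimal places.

0.91

The full test is twice the length of either half (n = 2).
r_full = 2r_hh / (1 + r_hh) = 2 × 0.83 / (1 + 0.83)
       = 1.6600 / 1.8300 = 0.9071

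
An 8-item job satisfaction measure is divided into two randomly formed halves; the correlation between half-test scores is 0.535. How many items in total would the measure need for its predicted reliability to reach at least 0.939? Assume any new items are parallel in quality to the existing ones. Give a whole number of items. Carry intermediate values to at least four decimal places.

Corrected full-test reliability: r_full = 2 × 0.535 / (1 + 0.535) ≈ 0.6971
Solve Spearman-Brown for n: n = 0.939(1 − 0.6971) / [0.6971(1 − 0.939)] = 6.6887
Items = 6.6887 × 8 ≈ 53.51 → 54

54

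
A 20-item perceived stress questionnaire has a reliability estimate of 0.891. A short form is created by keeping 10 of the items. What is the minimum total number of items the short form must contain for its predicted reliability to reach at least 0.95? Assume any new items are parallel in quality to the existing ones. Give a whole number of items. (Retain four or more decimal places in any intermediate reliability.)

Short-form reliability: n = 10/20 = 0.5000; r_10 = n·r/(1+(n−1)r) ≈ 0.8034
Then solve for n' with r_old = 0.8034, r_target = 0.95: n' = 0.95(1 − 0.8034)/[0.8034(1 − 0.95)] = 4.6495
Total items = 4.6495 × 10 = 46.49, rounded up to 47.

47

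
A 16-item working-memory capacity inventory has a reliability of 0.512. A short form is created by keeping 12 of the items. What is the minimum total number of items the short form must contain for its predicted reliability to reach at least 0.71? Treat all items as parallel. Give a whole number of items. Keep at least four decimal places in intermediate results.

38

Short-form reliability: n = 12/16 = 0.7500; r_12 = n·r/(1+(n−1)r) ≈ 0.4404
Then solve for n' with r_old = 0.4404, r_target = 0.71: n' = 0.71(1 − 0.4404)/[0.4404(1 − 0.71)] = 3.1109
Items = 3.1109 × 12 ≈ 37.33 → 38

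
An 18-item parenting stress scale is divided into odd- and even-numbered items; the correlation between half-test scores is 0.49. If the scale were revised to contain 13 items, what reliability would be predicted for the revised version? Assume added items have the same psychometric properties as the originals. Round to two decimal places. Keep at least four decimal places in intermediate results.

0.58

First correct the split-half correlation to full-test reliability: r_full = 2 × 0.49 / (1 + 0.49) ≈ 0.6577
Then adjust to 13 items: n = 13/18 = 0.7222
r_new = n·r_full / (1 + (n − 1)·r_full) = 0.4750 / 0.8173 ≈ 0.5812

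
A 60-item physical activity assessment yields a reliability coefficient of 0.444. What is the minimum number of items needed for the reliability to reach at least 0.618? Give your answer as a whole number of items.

Invert Spearman-Brown to solve for n:
n = r_target (1 − r_old) / [ r_old (1 − r_target) ]
n = 0.618(1 − 0.444) / [0.444(1 − 0.618)]
n = 0.343608 / 0.169608 ≈ 2.0259
Items needed = n × 60 = 2.0259 × 60 ≈ 121.55 → round up to 122

122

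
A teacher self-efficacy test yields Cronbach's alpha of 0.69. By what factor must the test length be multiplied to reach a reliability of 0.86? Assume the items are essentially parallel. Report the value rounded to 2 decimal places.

Rearranging the Spearman-Brown formula for n,
n = r*(1 − r) / [ r (1 − r*) ]
n = 0.86 × (1 − 0.69) / [ 0.69 × (1 − 0.86) ]
  = 0.2666 / 0.0966 = 2.7598

2.76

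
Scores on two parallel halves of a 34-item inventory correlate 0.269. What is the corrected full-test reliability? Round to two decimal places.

0.42

Each half is half the length of the full test, so the full test is n = 2 times a half.
r_full = 2(0.269) / (1 + 0.269)
       = 0.5380 / 1.2690 = 0.4240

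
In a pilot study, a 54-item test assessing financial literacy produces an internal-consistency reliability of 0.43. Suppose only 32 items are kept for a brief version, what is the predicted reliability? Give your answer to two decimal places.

The new length is 32/54 = 0.5926 times the old.
Apply the Spearman-Brown prophecy formula, r' = nr / [1 + (n − 1)r]:
r_new = (0.5926 × 0.43) / (1 + (0.5926 − 1) × 0.43)
     = 0.2548 / 0.8248 = 0.3089

0.31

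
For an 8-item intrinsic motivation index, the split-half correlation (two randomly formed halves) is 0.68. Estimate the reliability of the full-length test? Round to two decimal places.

The full test is twice the length of either half (n = 2).
r_full = 2(0.68) / (1 + 0.68)
       = 1.3600 / 1.6800 = 0.8095

0.81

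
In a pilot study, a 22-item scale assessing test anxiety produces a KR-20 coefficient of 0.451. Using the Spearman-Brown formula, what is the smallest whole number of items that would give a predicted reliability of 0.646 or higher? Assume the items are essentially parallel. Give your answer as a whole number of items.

Spearman-Brown solved for the length factor n:
n = r_target (1 − r_old) / [ r_old (1 − r_target) ]
n = 0.646(1 − 0.451) / [0.451(1 − 0.646)]
  = 0.354654 / 0.159654 = 2.2214
So the test needs 2.2214 × 22 ≈ 48.87 items; rounding up, 49.

49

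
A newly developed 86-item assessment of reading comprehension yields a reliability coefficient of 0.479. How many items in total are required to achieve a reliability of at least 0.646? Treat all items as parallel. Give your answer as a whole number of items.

n = 0.646(1 − 0.479) / [0.479(1 − 0.646)]
  = 0.336566 / 0.169566 = 1.9849
1.9849 × 86 = 170.70 → 171 items

171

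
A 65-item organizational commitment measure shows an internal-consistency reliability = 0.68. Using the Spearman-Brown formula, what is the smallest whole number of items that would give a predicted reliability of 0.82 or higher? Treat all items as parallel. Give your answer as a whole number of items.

140

n = 0.82 × (1 − 0.68) / [ 0.68 × (1 − 0.82) ]
  = 0.2624 / 0.1224 = 2.1438
2.1438 × 65 = 139.35 → 140 items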